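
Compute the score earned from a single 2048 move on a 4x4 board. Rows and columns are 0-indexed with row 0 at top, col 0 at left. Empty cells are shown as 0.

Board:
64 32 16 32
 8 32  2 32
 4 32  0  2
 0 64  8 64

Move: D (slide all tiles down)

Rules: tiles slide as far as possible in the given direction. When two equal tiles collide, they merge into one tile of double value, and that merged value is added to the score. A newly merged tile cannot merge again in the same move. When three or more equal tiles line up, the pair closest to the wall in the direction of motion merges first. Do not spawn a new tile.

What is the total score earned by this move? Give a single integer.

Slide down:
col 0: [64, 8, 4, 0] -> [0, 64, 8, 4]  score +0 (running 0)
col 1: [32, 32, 32, 64] -> [0, 32, 64, 64]  score +64 (running 64)
col 2: [16, 2, 0, 8] -> [0, 16, 2, 8]  score +0 (running 64)
col 3: [32, 32, 2, 64] -> [0, 64, 2, 64]  score +64 (running 128)
Board after move:
 0  0  0  0
64 32 16 64
 8 64  2  2
 4 64  8 64

Answer: 128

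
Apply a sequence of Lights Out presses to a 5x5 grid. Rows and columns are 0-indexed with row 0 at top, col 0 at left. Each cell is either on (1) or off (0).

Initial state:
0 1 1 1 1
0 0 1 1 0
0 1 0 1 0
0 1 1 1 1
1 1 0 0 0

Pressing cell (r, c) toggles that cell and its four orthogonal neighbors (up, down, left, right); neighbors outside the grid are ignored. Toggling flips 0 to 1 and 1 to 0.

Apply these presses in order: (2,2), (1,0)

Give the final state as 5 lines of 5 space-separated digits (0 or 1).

After press 1 at (2,2):
0 1 1 1 1
0 0 0 1 0
0 0 1 0 0
0 1 0 1 1
1 1 0 0 0

After press 2 at (1,0):
1 1 1 1 1
1 1 0 1 0
1 0 1 0 0
0 1 0 1 1
1 1 0 0 0

Answer: 1 1 1 1 1
1 1 0 1 0
1 0 1 0 0
0 1 0 1 1
1 1 0 0 0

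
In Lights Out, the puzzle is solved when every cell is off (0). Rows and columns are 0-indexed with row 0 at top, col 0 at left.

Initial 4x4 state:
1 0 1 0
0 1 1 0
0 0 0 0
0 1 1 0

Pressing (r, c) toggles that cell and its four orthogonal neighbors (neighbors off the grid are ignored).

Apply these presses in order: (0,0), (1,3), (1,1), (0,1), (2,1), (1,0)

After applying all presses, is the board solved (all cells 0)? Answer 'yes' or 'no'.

After press 1 at (0,0):
0 1 1 0
1 1 1 0
0 0 0 0
0 1 1 0

After press 2 at (1,3):
0 1 1 1
1 1 0 1
0 0 0 1
0 1 1 0

After press 3 at (1,1):
0 0 1 1
0 0 1 1
0 1 0 1
0 1 1 0

After press 4 at (0,1):
1 1 0 1
0 1 1 1
0 1 0 1
0 1 1 0

After press 5 at (2,1):
1 1 0 1
0 0 1 1
1 0 1 1
0 0 1 0

After press 6 at (1,0):
0 1 0 1
1 1 1 1
0 0 1 1
0 0 1 0

Lights still on: 9

Answer: no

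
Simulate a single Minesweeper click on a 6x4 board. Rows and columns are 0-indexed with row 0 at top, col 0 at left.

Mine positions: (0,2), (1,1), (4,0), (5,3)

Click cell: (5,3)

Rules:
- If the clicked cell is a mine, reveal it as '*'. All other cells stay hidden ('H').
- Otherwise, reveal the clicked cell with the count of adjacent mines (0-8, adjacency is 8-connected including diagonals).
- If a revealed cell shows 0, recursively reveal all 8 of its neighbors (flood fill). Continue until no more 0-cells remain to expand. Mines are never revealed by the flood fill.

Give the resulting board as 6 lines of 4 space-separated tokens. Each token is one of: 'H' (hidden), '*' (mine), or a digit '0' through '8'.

H H H H
H H H H
H H H H
H H H H
H H H H
H H H *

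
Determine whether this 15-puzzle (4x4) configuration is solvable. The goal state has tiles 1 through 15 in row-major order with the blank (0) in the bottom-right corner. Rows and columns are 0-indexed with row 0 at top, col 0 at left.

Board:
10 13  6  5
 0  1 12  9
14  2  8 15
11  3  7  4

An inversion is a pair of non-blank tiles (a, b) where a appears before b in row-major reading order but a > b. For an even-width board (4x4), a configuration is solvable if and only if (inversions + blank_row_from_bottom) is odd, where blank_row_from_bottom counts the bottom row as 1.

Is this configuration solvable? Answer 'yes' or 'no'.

Inversions: 58
Blank is in row 1 (0-indexed from top), which is row 3 counting from the bottom (bottom = 1).
58 + 3 = 61, which is odd, so the puzzle is solvable.

Answer: yes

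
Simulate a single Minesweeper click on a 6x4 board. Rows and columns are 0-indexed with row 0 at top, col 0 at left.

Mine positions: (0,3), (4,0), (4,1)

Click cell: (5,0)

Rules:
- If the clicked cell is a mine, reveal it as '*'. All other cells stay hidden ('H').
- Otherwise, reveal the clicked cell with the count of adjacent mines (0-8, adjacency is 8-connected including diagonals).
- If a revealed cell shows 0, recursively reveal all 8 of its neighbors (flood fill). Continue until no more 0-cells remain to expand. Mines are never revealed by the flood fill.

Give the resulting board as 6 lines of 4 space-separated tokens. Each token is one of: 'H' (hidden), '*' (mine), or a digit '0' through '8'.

H H H H
H H H H
H H H H
H H H H
H H H H
2 H H H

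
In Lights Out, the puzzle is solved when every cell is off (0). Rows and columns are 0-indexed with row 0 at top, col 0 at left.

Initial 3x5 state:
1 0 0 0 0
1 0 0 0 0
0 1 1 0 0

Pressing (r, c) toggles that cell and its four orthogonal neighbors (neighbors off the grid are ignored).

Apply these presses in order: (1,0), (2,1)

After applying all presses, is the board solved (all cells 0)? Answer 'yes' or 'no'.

After press 1 at (1,0):
0 0 0 0 0
0 1 0 0 0
1 1 1 0 0

After press 2 at (2,1):
0 0 0 0 0
0 0 0 0 0
0 0 0 0 0

Lights still on: 0

Answer: yes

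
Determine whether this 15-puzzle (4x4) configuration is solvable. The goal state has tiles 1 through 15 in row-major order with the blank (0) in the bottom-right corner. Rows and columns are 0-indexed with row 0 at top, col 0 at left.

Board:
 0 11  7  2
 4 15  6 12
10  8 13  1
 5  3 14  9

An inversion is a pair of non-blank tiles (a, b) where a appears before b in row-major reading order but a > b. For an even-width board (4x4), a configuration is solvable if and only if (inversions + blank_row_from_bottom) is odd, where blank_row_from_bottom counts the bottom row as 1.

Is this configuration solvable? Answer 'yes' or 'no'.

Inversions: 52
Blank is in row 0 (0-indexed from top), which is row 4 counting from the bottom (bottom = 1).
52 + 4 = 56, which is even, so the puzzle is not solvable.

Answer: no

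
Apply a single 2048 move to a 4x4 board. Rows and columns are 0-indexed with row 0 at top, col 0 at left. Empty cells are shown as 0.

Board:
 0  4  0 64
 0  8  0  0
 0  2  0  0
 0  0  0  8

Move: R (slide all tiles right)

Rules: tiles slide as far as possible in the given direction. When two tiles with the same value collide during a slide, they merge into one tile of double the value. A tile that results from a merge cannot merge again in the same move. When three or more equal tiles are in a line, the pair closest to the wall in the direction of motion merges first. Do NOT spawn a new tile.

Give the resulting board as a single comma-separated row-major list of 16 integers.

Answer: 0, 0, 4, 64, 0, 0, 0, 8, 0, 0, 0, 2, 0, 0, 0, 8

Derivation:
Slide right:
row 0: [0, 4, 0, 64] -> [0, 0, 4, 64]
row 1: [0, 8, 0, 0] -> [0, 0, 0, 8]
row 2: [0, 2, 0, 0] -> [0, 0, 0, 2]
row 3: [0, 0, 0, 8] -> [0, 0, 0, 8]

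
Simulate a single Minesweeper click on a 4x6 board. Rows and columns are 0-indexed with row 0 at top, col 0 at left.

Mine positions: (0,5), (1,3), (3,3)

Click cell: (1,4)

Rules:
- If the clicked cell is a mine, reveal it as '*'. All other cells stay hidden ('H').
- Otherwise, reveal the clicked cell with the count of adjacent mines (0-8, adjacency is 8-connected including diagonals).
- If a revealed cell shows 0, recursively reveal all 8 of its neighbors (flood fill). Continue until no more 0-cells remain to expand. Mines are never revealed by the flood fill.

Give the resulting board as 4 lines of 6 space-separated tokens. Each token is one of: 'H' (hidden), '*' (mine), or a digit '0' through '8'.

H H H H H H
H H H H 2 H
H H H H H H
H H H H H H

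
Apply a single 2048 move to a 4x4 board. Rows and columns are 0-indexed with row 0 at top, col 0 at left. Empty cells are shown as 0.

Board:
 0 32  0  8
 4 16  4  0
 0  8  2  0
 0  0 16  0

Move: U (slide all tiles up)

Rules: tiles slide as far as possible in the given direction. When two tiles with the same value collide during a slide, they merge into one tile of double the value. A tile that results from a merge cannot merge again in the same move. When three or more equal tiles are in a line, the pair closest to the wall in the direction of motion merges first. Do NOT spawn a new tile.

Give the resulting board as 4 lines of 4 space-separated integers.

Slide up:
col 0: [0, 4, 0, 0] -> [4, 0, 0, 0]
col 1: [32, 16, 8, 0] -> [32, 16, 8, 0]
col 2: [0, 4, 2, 16] -> [4, 2, 16, 0]
col 3: [8, 0, 0, 0] -> [8, 0, 0, 0]

Answer:  4 32  4  8
 0 16  2  0
 0  8 16  0
 0  0  0  0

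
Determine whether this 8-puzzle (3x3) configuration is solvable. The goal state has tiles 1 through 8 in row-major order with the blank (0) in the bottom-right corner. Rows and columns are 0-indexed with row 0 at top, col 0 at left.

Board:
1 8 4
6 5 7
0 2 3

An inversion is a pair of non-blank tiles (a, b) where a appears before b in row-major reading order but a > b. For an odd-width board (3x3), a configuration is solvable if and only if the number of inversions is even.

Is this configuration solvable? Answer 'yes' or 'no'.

Inversions (pairs i<j in row-major order where tile[i] > tile[j] > 0): 15
15 is odd, so the puzzle is not solvable.

Answer: no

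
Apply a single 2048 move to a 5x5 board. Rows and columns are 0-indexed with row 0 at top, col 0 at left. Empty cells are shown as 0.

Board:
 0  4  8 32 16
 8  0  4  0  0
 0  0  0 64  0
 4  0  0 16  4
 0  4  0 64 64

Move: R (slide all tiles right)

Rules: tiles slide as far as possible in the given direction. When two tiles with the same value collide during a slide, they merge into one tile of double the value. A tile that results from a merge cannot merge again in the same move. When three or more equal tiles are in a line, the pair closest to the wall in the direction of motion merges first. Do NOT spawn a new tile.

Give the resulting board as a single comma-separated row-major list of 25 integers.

Answer: 0, 4, 8, 32, 16, 0, 0, 0, 8, 4, 0, 0, 0, 0, 64, 0, 0, 4, 16, 4, 0, 0, 0, 4, 128

Derivation:
Slide right:
row 0: [0, 4, 8, 32, 16] -> [0, 4, 8, 32, 16]
row 1: [8, 0, 4, 0, 0] -> [0, 0, 0, 8, 4]
row 2: [0, 0, 0, 64, 0] -> [0, 0, 0, 0, 64]
row 3: [4, 0, 0, 16, 4] -> [0, 0, 4, 16, 4]
row 4: [0, 4, 0, 64, 64] -> [0, 0, 0, 4, 128]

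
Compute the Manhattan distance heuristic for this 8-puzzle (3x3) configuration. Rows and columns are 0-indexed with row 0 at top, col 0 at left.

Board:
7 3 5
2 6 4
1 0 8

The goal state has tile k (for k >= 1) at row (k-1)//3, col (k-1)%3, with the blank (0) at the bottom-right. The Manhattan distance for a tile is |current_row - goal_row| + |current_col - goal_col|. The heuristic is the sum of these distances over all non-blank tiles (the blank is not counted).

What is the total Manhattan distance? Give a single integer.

Tile 7: at (0,0), goal (2,0), distance |0-2|+|0-0| = 2
Tile 3: at (0,1), goal (0,2), distance |0-0|+|1-2| = 1
Tile 5: at (0,2), goal (1,1), distance |0-1|+|2-1| = 2
Tile 2: at (1,0), goal (0,1), distance |1-0|+|0-1| = 2
Tile 6: at (1,1), goal (1,2), distance |1-1|+|1-2| = 1
Tile 4: at (1,2), goal (1,0), distance |1-1|+|2-0| = 2
Tile 1: at (2,0), goal (0,0), distance |2-0|+|0-0| = 2
Tile 8: at (2,2), goal (2,1), distance |2-2|+|2-1| = 1
Sum: 2 + 1 + 2 + 2 + 1 + 2 + 2 + 1 = 13

Answer: 13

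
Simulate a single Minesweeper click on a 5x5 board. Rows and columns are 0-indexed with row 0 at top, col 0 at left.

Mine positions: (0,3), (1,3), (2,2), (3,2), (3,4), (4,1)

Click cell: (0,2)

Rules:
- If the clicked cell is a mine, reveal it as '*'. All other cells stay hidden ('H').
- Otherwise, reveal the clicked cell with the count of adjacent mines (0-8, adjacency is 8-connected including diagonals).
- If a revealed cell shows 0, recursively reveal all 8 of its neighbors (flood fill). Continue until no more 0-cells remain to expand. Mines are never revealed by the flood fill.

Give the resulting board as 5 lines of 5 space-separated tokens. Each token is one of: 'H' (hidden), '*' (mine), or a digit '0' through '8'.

H H 2 H H
H H H H H
H H H H H
H H H H H
H H H H H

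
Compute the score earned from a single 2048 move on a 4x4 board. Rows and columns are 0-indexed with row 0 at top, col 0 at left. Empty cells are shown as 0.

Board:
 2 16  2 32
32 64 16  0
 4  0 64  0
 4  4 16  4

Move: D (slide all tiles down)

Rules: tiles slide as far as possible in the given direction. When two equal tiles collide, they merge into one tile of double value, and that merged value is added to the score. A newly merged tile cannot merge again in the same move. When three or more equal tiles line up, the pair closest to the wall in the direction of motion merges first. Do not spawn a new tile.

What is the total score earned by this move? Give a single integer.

Answer: 8

Derivation:
Slide down:
col 0: [2, 32, 4, 4] -> [0, 2, 32, 8]  score +8 (running 8)
col 1: [16, 64, 0, 4] -> [0, 16, 64, 4]  score +0 (running 8)
col 2: [2, 16, 64, 16] -> [2, 16, 64, 16]  score +0 (running 8)
col 3: [32, 0, 0, 4] -> [0, 0, 32, 4]  score +0 (running 8)
Board after move:
 0  0  2  0
 2 16 16  0
32 64 64 32
 8  4 16  4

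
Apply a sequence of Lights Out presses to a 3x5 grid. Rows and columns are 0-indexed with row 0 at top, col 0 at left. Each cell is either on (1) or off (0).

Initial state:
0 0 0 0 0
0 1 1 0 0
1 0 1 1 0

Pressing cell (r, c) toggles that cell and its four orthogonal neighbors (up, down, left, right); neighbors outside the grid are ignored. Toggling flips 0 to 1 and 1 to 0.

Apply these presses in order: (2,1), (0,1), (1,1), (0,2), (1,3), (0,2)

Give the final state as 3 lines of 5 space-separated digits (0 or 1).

Answer: 1 0 1 1 0
1 0 1 1 1
0 0 0 0 0

Derivation:
After press 1 at (2,1):
0 0 0 0 0
0 0 1 0 0
0 1 0 1 0

After press 2 at (0,1):
1 1 1 0 0
0 1 1 0 0
0 1 0 1 0

After press 3 at (1,1):
1 0 1 0 0
1 0 0 0 0
0 0 0 1 0

After press 4 at (0,2):
1 1 0 1 0
1 0 1 0 0
0 0 0 1 0

After press 5 at (1,3):
1 1 0 0 0
1 0 0 1 1
0 0 0 0 0

After press 6 at (0,2):
1 0 1 1 0
1 0 1 1 1
0 0 0 0 0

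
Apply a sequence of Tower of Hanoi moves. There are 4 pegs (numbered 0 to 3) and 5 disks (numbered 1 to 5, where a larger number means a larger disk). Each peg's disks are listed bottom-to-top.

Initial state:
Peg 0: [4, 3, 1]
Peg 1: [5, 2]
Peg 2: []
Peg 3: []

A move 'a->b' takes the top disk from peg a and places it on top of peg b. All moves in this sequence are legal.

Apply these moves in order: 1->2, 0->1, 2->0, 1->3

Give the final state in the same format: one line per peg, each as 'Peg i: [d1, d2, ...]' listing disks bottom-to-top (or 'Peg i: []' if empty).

Answer: Peg 0: [4, 3, 2]
Peg 1: [5]
Peg 2: []
Peg 3: [1]

Derivation:
After move 1 (1->2):
Peg 0: [4, 3, 1]
Peg 1: [5]
Peg 2: [2]
Peg 3: []

After move 2 (0->1):
Peg 0: [4, 3]
Peg 1: [5, 1]
Peg 2: [2]
Peg 3: []

After move 3 (2->0):
Peg 0: [4, 3, 2]
Peg 1: [5, 1]
Peg 2: []
Peg 3: []

After move 4 (1->3):
Peg 0: [4, 3, 2]
Peg 1: [5]
Peg 2: []
Peg 3: [1]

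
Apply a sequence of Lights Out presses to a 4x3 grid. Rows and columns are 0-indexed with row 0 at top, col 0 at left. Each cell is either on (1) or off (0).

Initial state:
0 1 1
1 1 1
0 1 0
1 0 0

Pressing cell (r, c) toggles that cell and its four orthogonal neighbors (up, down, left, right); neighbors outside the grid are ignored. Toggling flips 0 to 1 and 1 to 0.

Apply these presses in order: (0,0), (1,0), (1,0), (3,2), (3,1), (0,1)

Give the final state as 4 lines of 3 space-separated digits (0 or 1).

After press 1 at (0,0):
1 0 1
0 1 1
0 1 0
1 0 0

After press 2 at (1,0):
0 0 1
1 0 1
1 1 0
1 0 0

After press 3 at (1,0):
1 0 1
0 1 1
0 1 0
1 0 0

After press 4 at (3,2):
1 0 1
0 1 1
0 1 1
1 1 1

After press 5 at (3,1):
1 0 1
0 1 1
0 0 1
0 0 0

After press 6 at (0,1):
0 1 0
0 0 1
0 0 1
0 0 0

Answer: 0 1 0
0 0 1
0 0 1
0 0 0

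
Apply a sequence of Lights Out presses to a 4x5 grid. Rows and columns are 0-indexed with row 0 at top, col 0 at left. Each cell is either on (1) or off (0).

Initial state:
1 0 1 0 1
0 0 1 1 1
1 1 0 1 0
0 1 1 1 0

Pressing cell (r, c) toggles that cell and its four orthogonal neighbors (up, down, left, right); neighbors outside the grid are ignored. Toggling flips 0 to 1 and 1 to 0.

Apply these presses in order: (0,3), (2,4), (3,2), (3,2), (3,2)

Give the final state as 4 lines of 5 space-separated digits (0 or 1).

After press 1 at (0,3):
1 0 0 1 0
0 0 1 0 1
1 1 0 1 0
0 1 1 1 0

After press 2 at (2,4):
1 0 0 1 0
0 0 1 0 0
1 1 0 0 1
0 1 1 1 1

After press 3 at (3,2):
1 0 0 1 0
0 0 1 0 0
1 1 1 0 1
0 0 0 0 1

After press 4 at (3,2):
1 0 0 1 0
0 0 1 0 0
1 1 0 0 1
0 1 1 1 1

After press 5 at (3,2):
1 0 0 1 0
0 0 1 0 0
1 1 1 0 1
0 0 0 0 1

Answer: 1 0 0 1 0
0 0 1 0 0
1 1 1 0 1
0 0 0 0 1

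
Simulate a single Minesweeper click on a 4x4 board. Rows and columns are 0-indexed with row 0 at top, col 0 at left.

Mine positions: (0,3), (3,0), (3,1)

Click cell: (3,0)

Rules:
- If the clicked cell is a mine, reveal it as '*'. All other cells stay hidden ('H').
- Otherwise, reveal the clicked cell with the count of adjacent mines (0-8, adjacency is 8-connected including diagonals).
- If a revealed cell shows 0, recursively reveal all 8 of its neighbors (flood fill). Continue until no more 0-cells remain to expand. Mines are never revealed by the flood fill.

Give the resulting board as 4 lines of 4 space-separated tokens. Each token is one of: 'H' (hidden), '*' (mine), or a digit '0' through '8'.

H H H H
H H H H
H H H H
* H H H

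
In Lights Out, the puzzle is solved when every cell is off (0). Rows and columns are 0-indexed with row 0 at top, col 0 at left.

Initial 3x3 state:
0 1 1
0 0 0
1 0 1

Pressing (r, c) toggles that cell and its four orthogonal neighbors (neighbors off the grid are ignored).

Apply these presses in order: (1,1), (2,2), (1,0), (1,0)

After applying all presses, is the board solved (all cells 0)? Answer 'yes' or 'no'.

After press 1 at (1,1):
0 0 1
1 1 1
1 1 1

After press 2 at (2,2):
0 0 1
1 1 0
1 0 0

After press 3 at (1,0):
1 0 1
0 0 0
0 0 0

After press 4 at (1,0):
0 0 1
1 1 0
1 0 0

Lights still on: 4

Answer: no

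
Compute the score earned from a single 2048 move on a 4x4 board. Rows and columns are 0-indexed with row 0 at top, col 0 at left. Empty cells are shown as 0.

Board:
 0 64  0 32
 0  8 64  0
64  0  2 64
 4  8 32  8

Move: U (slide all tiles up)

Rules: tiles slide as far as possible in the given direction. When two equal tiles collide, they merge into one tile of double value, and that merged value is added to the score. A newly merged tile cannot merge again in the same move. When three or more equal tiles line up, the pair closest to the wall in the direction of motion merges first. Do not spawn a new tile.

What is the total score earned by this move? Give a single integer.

Answer: 16

Derivation:
Slide up:
col 0: [0, 0, 64, 4] -> [64, 4, 0, 0]  score +0 (running 0)
col 1: [64, 8, 0, 8] -> [64, 16, 0, 0]  score +16 (running 16)
col 2: [0, 64, 2, 32] -> [64, 2, 32, 0]  score +0 (running 16)
col 3: [32, 0, 64, 8] -> [32, 64, 8, 0]  score +0 (running 16)
Board after move:
64 64 64 32
 4 16  2 64
 0  0 32  8
 0  0  0  0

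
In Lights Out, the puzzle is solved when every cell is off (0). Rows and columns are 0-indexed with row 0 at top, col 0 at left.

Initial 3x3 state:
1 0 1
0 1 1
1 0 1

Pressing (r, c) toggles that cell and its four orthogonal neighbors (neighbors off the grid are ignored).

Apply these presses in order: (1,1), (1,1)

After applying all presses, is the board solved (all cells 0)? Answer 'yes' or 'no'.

Answer: no

Derivation:
After press 1 at (1,1):
1 1 1
1 0 0
1 1 1

After press 2 at (1,1):
1 0 1
0 1 1
1 0 1

Lights still on: 6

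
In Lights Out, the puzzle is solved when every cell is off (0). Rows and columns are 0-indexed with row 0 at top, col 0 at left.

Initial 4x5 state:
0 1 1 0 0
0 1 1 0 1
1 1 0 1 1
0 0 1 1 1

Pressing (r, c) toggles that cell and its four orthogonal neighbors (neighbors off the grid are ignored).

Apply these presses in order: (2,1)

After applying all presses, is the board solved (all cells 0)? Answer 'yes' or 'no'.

Answer: no

Derivation:
After press 1 at (2,1):
0 1 1 0 0
0 0 1 0 1
0 0 1 1 1
0 1 1 1 1

Lights still on: 11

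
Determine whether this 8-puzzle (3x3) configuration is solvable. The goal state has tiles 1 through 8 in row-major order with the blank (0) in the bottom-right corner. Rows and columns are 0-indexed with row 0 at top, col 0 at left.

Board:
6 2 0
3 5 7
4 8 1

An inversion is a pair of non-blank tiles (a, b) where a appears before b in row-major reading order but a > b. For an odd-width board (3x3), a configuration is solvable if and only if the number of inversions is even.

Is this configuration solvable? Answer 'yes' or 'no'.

Answer: no

Derivation:
Inversions (pairs i<j in row-major order where tile[i] > tile[j] > 0): 13
13 is odd, so the puzzle is not solvable.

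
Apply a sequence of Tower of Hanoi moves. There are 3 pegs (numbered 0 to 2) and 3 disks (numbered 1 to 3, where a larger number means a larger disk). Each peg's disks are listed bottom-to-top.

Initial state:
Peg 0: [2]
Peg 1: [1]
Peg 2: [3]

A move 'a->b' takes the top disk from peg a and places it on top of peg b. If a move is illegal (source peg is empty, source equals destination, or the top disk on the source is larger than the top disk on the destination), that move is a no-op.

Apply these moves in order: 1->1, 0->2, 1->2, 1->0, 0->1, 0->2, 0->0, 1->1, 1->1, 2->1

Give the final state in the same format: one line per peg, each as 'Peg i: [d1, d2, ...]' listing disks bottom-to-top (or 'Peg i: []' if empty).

After move 1 (1->1):
Peg 0: [2]
Peg 1: [1]
Peg 2: [3]

After move 2 (0->2):
Peg 0: []
Peg 1: [1]
Peg 2: [3, 2]

After move 3 (1->2):
Peg 0: []
Peg 1: []
Peg 2: [3, 2, 1]

After move 4 (1->0):
Peg 0: []
Peg 1: []
Peg 2: [3, 2, 1]

After move 5 (0->1):
Peg 0: []
Peg 1: []
Peg 2: [3, 2, 1]

After move 6 (0->2):
Peg 0: []
Peg 1: []
Peg 2: [3, 2, 1]

After move 7 (0->0):
Peg 0: []
Peg 1: []
Peg 2: [3, 2, 1]

After move 8 (1->1):
Peg 0: []
Peg 1: []
Peg 2: [3, 2, 1]

After move 9 (1->1):
Peg 0: []
Peg 1: []
Peg 2: [3, 2, 1]

After move 10 (2->1):
Peg 0: []
Peg 1: [1]
Peg 2: [3, 2]

Answer: Peg 0: []
Peg 1: [1]
Peg 2: [3, 2]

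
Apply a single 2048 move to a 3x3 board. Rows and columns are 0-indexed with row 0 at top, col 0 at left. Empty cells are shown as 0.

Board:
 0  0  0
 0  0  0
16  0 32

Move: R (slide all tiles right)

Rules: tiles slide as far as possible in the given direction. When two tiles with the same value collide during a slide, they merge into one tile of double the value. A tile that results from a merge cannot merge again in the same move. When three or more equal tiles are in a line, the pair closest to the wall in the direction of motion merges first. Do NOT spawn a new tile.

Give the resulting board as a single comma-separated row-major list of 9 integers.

Slide right:
row 0: [0, 0, 0] -> [0, 0, 0]
row 1: [0, 0, 0] -> [0, 0, 0]
row 2: [16, 0, 32] -> [0, 16, 32]

Answer: 0, 0, 0, 0, 0, 0, 0, 16, 32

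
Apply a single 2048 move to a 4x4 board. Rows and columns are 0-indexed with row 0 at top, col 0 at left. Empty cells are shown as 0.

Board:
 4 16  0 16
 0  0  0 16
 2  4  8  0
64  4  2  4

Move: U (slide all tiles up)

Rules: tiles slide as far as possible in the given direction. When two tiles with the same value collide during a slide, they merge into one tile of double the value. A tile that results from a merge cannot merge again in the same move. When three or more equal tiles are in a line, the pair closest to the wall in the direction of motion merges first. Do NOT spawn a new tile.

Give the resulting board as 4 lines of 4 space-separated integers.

Answer:  4 16  8 32
 2  8  2  4
64  0  0  0
 0  0  0  0

Derivation:
Slide up:
col 0: [4, 0, 2, 64] -> [4, 2, 64, 0]
col 1: [16, 0, 4, 4] -> [16, 8, 0, 0]
col 2: [0, 0, 8, 2] -> [8, 2, 0, 0]
col 3: [16, 16, 0, 4] -> [32, 4, 0, 0]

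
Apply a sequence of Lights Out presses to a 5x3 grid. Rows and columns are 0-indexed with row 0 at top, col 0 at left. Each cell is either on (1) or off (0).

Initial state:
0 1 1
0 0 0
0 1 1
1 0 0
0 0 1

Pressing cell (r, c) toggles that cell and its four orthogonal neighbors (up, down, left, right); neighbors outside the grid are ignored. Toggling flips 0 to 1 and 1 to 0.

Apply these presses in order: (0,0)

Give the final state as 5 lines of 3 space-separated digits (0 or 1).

Answer: 1 0 1
1 0 0
0 1 1
1 0 0
0 0 1

Derivation:
After press 1 at (0,0):
1 0 1
1 0 0
0 1 1
1 0 0
0 0 1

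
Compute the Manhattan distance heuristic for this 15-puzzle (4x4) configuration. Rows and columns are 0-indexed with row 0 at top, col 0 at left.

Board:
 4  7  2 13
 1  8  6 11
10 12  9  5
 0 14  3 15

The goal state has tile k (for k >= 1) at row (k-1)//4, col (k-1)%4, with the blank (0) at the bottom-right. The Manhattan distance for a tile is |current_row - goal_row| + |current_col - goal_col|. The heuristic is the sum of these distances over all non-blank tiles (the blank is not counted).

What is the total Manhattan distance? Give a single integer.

Answer: 31

Derivation:
Tile 4: at (0,0), goal (0,3), distance |0-0|+|0-3| = 3
Tile 7: at (0,1), goal (1,2), distance |0-1|+|1-2| = 2
Tile 2: at (0,2), goal (0,1), distance |0-0|+|2-1| = 1
Tile 13: at (0,3), goal (3,0), distance |0-3|+|3-0| = 6
Tile 1: at (1,0), goal (0,0), distance |1-0|+|0-0| = 1
Tile 8: at (1,1), goal (1,3), distance |1-1|+|1-3| = 2
Tile 6: at (1,2), goal (1,1), distance |1-1|+|2-1| = 1
Tile 11: at (1,3), goal (2,2), distance |1-2|+|3-2| = 2
Tile 10: at (2,0), goal (2,1), distance |2-2|+|0-1| = 1
Tile 12: at (2,1), goal (2,3), distance |2-2|+|1-3| = 2
Tile 9: at (2,2), goal (2,0), distance |2-2|+|2-0| = 2
Tile 5: at (2,3), goal (1,0), distance |2-1|+|3-0| = 4
Tile 14: at (3,1), goal (3,1), distance |3-3|+|1-1| = 0
Tile 3: at (3,2), goal (0,2), distance |3-0|+|2-2| = 3
Tile 15: at (3,3), goal (3,2), distance |3-3|+|3-2| = 1
Sum: 3 + 2 + 1 + 6 + 1 + 2 + 1 + 2 + 1 + 2 + 2 + 4 + 0 + 3 + 1 = 31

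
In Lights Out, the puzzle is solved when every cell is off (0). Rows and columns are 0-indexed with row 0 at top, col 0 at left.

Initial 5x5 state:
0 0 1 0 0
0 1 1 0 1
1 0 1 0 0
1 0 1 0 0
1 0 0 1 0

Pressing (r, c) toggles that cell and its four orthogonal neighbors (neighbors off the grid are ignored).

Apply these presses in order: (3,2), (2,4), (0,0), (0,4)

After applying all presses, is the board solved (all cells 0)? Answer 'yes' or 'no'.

Answer: no

Derivation:
After press 1 at (3,2):
0 0 1 0 0
0 1 1 0 1
1 0 0 0 0
1 1 0 1 0
1 0 1 1 0

After press 2 at (2,4):
0 0 1 0 0
0 1 1 0 0
1 0 0 1 1
1 1 0 1 1
1 0 1 1 0

After press 3 at (0,0):
1 1 1 0 0
1 1 1 0 0
1 0 0 1 1
1 1 0 1 1
1 0 1 1 0

After press 4 at (0,4):
1 1 1 1 1
1 1 1 0 1
1 0 0 1 1
1 1 0 1 1
1 0 1 1 0

Lights still on: 19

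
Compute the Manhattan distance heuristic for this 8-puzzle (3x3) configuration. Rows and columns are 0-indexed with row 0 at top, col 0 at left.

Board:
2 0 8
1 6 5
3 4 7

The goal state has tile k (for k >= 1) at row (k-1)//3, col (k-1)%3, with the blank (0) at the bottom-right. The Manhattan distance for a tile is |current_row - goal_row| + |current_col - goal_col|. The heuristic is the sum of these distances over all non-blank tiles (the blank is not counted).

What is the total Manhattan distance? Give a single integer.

Tile 2: at (0,0), goal (0,1), distance |0-0|+|0-1| = 1
Tile 8: at (0,2), goal (2,1), distance |0-2|+|2-1| = 3
Tile 1: at (1,0), goal (0,0), distance |1-0|+|0-0| = 1
Tile 6: at (1,1), goal (1,2), distance |1-1|+|1-2| = 1
Tile 5: at (1,2), goal (1,1), distance |1-1|+|2-1| = 1
Tile 3: at (2,0), goal (0,2), distance |2-0|+|0-2| = 4
Tile 4: at (2,1), goal (1,0), distance |2-1|+|1-0| = 2
Tile 7: at (2,2), goal (2,0), distance |2-2|+|2-0| = 2
Sum: 1 + 3 + 1 + 1 + 1 + 4 + 2 + 2 = 15

Answer: 15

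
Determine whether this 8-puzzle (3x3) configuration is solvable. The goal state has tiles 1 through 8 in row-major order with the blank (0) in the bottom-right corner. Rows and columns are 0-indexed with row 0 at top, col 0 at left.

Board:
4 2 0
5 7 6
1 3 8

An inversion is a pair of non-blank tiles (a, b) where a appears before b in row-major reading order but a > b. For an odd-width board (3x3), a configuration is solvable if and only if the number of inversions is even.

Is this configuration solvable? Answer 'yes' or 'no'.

Answer: no

Derivation:
Inversions (pairs i<j in row-major order where tile[i] > tile[j] > 0): 11
11 is odd, so the puzzle is not solvable.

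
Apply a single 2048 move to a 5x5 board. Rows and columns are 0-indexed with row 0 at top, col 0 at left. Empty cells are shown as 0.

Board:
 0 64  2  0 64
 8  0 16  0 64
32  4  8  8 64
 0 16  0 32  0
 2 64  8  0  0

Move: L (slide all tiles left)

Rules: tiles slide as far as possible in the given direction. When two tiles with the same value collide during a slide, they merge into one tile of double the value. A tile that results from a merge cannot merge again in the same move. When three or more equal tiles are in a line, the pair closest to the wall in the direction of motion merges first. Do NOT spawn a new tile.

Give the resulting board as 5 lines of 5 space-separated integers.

Slide left:
row 0: [0, 64, 2, 0, 64] -> [64, 2, 64, 0, 0]
row 1: [8, 0, 16, 0, 64] -> [8, 16, 64, 0, 0]
row 2: [32, 4, 8, 8, 64] -> [32, 4, 16, 64, 0]
row 3: [0, 16, 0, 32, 0] -> [16, 32, 0, 0, 0]
row 4: [2, 64, 8, 0, 0] -> [2, 64, 8, 0, 0]

Answer: 64  2 64  0  0
 8 16 64  0  0
32  4 16 64  0
16 32  0  0  0
 2 64  8  0  0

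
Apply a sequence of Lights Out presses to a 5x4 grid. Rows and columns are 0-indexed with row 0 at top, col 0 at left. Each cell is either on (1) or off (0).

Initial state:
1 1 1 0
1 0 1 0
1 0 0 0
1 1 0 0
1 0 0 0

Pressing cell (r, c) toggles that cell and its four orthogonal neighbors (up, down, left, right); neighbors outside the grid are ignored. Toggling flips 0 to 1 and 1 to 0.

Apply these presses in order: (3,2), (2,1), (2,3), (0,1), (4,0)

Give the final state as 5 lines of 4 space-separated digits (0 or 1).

Answer: 0 0 0 0
1 0 1 1
0 1 1 1
0 1 1 0
0 1 1 0

Derivation:
After press 1 at (3,2):
1 1 1 0
1 0 1 0
1 0 1 0
1 0 1 1
1 0 1 0

After press 2 at (2,1):
1 1 1 0
1 1 1 0
0 1 0 0
1 1 1 1
1 0 1 0

After press 3 at (2,3):
1 1 1 0
1 1 1 1
0 1 1 1
1 1 1 0
1 0 1 0

After press 4 at (0,1):
0 0 0 0
1 0 1 1
0 1 1 1
1 1 1 0
1 0 1 0

After press 5 at (4,0):
0 0 0 0
1 0 1 1
0 1 1 1
0 1 1 0
0 1 1 0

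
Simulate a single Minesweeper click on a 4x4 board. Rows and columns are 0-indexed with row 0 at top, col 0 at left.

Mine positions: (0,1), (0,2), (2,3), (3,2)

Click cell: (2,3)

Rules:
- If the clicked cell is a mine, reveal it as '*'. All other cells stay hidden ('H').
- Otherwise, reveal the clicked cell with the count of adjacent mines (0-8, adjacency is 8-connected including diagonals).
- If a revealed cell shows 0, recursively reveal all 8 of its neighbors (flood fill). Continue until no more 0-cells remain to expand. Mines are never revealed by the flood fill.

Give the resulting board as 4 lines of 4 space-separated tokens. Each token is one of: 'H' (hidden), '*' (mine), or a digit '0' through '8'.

H H H H
H H H H
H H H *
H H H H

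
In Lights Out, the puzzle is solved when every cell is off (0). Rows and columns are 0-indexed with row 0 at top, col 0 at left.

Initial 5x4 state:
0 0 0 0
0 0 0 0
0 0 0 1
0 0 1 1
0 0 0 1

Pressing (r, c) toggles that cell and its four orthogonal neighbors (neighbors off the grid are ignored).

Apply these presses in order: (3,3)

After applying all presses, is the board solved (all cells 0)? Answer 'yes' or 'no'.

Answer: yes

Derivation:
After press 1 at (3,3):
0 0 0 0
0 0 0 0
0 0 0 0
0 0 0 0
0 0 0 0

Lights still on: 0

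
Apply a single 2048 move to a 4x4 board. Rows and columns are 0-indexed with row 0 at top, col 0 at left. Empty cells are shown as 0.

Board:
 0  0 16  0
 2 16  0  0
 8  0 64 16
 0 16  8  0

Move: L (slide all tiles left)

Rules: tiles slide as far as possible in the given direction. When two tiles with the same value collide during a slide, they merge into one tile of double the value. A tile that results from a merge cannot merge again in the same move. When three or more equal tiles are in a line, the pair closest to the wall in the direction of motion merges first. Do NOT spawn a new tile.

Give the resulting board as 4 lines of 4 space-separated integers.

Answer: 16  0  0  0
 2 16  0  0
 8 64 16  0
16  8  0  0

Derivation:
Slide left:
row 0: [0, 0, 16, 0] -> [16, 0, 0, 0]
row 1: [2, 16, 0, 0] -> [2, 16, 0, 0]
row 2: [8, 0, 64, 16] -> [8, 64, 16, 0]
row 3: [0, 16, 8, 0] -> [16, 8, 0, 0]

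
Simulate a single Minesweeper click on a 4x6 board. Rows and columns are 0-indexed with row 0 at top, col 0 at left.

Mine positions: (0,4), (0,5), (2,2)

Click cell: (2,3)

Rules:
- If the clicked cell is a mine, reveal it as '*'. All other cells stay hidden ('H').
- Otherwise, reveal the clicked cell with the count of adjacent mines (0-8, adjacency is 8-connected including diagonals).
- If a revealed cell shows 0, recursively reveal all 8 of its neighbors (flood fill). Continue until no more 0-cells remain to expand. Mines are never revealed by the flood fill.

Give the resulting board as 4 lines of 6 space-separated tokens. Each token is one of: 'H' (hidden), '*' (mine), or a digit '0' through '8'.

H H H H H H
H H H H H H
H H H 1 H H
H H H H H H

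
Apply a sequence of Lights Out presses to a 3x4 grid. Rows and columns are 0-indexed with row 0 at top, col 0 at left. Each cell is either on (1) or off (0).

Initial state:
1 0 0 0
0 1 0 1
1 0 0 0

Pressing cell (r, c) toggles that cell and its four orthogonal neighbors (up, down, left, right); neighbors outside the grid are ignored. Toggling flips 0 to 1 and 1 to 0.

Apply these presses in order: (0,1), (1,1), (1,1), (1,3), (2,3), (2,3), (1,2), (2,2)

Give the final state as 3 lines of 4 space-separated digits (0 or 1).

After press 1 at (0,1):
0 1 1 0
0 0 0 1
1 0 0 0

After press 2 at (1,1):
0 0 1 0
1 1 1 1
1 1 0 0

After press 3 at (1,1):
0 1 1 0
0 0 0 1
1 0 0 0

After press 4 at (1,3):
0 1 1 1
0 0 1 0
1 0 0 1

After press 5 at (2,3):
0 1 1 1
0 0 1 1
1 0 1 0

After press 6 at (2,3):
0 1 1 1
0 0 1 0
1 0 0 1

After press 7 at (1,2):
0 1 0 1
0 1 0 1
1 0 1 1

After press 8 at (2,2):
0 1 0 1
0 1 1 1
1 1 0 0

Answer: 0 1 0 1
0 1 1 1
1 1 0 0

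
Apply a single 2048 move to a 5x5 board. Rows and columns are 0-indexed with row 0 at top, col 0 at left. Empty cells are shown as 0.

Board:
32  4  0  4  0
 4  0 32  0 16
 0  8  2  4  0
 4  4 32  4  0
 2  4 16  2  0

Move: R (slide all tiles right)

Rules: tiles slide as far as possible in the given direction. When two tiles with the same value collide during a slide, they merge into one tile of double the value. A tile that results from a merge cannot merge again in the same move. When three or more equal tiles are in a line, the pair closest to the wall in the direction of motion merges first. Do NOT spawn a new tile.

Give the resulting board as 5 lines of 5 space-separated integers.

Answer:  0  0  0 32  8
 0  0  4 32 16
 0  0  8  2  4
 0  0  8 32  4
 0  2  4 16  2

Derivation:
Slide right:
row 0: [32, 4, 0, 4, 0] -> [0, 0, 0, 32, 8]
row 1: [4, 0, 32, 0, 16] -> [0, 0, 4, 32, 16]
row 2: [0, 8, 2, 4, 0] -> [0, 0, 8, 2, 4]
row 3: [4, 4, 32, 4, 0] -> [0, 0, 8, 32, 4]
row 4: [2, 4, 16, 2, 0] -> [0, 2, 4, 16, 2]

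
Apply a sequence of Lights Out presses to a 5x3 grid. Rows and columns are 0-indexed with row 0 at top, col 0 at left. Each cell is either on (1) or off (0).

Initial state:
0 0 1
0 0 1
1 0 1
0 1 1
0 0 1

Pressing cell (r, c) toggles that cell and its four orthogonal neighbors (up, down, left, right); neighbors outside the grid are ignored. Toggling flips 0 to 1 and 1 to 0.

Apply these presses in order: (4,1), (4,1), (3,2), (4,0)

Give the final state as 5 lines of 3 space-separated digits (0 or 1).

After press 1 at (4,1):
0 0 1
0 0 1
1 0 1
0 0 1
1 1 0

After press 2 at (4,1):
0 0 1
0 0 1
1 0 1
0 1 1
0 0 1

After press 3 at (3,2):
0 0 1
0 0 1
1 0 0
0 0 0
0 0 0

After press 4 at (4,0):
0 0 1
0 0 1
1 0 0
1 0 0
1 1 0

Answer: 0 0 1
0 0 1
1 0 0
1 0 0
1 1 0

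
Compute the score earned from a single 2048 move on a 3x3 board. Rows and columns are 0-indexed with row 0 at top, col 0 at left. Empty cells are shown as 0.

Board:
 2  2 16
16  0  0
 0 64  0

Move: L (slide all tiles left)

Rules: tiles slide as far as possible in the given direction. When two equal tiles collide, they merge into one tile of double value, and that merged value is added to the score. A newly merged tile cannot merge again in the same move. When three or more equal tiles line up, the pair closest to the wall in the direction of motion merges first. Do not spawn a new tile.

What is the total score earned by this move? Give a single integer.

Slide left:
row 0: [2, 2, 16] -> [4, 16, 0]  score +4 (running 4)
row 1: [16, 0, 0] -> [16, 0, 0]  score +0 (running 4)
row 2: [0, 64, 0] -> [64, 0, 0]  score +0 (running 4)
Board after move:
 4 16  0
16  0  0
64  0  0

Answer: 4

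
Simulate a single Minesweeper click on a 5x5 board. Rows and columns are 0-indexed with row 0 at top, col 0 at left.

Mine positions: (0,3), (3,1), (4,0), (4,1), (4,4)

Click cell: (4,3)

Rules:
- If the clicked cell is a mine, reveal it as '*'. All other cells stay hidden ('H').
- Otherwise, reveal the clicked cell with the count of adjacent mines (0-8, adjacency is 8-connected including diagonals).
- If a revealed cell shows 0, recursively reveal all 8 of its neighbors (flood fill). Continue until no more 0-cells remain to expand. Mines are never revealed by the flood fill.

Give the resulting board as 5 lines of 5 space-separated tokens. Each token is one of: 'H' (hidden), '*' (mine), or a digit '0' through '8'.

H H H H H
H H H H H
H H H H H
H H H H H
H H H 1 H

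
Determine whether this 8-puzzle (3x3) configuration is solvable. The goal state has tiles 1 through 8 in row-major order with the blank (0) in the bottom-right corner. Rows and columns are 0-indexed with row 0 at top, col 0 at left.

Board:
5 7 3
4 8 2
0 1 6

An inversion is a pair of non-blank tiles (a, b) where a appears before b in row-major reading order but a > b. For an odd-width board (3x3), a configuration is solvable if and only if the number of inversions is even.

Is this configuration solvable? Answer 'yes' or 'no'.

Answer: no

Derivation:
Inversions (pairs i<j in row-major order where tile[i] > tile[j] > 0): 17
17 is odd, so the puzzle is not solvable.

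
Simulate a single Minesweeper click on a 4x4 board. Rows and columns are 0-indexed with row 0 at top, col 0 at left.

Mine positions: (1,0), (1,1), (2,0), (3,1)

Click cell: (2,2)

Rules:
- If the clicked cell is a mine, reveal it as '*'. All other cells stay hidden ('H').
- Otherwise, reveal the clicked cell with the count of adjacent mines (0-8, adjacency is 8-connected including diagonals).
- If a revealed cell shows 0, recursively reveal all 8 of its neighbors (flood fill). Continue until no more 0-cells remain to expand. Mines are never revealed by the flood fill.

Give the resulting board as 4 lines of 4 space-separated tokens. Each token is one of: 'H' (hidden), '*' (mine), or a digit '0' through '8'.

H H H H
H H H H
H H 2 H
H H H H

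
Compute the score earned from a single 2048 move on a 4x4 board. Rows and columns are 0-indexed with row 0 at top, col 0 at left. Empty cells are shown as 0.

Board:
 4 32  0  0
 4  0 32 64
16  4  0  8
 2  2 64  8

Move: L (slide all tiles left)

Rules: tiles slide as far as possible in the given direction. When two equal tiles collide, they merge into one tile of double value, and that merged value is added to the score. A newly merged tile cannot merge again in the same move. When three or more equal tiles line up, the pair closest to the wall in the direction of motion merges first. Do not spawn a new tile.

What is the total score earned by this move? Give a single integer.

Slide left:
row 0: [4, 32, 0, 0] -> [4, 32, 0, 0]  score +0 (running 0)
row 1: [4, 0, 32, 64] -> [4, 32, 64, 0]  score +0 (running 0)
row 2: [16, 4, 0, 8] -> [16, 4, 8, 0]  score +0 (running 0)
row 3: [2, 2, 64, 8] -> [4, 64, 8, 0]  score +4 (running 4)
Board after move:
 4 32  0  0
 4 32 64  0
16  4  8  0
 4 64  8  0

Answer: 4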